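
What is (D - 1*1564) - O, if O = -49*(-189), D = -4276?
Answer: -15101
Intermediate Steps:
O = 9261
(D - 1*1564) - O = (-4276 - 1*1564) - 1*9261 = (-4276 - 1564) - 9261 = -5840 - 9261 = -15101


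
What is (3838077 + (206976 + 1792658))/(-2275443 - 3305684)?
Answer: -5837711/5581127 ≈ -1.0460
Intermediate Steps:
(3838077 + (206976 + 1792658))/(-2275443 - 3305684) = (3838077 + 1999634)/(-5581127) = 5837711*(-1/5581127) = -5837711/5581127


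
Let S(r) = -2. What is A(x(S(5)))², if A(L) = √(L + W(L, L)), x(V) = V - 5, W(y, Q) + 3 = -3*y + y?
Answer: 4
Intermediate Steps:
W(y, Q) = -3 - 2*y (W(y, Q) = -3 + (-3*y + y) = -3 - 2*y)
x(V) = -5 + V
A(L) = √(-3 - L) (A(L) = √(L + (-3 - 2*L)) = √(-3 - L))
A(x(S(5)))² = (√(-3 - (-5 - 2)))² = (√(-3 - 1*(-7)))² = (√(-3 + 7))² = (√4)² = 2² = 4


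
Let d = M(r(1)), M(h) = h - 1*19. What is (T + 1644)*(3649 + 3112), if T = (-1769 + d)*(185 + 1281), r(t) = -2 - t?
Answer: -17740607082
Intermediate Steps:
M(h) = -19 + h (M(h) = h - 19 = -19 + h)
d = -22 (d = -19 + (-2 - 1*1) = -19 + (-2 - 1) = -19 - 3 = -22)
T = -2625606 (T = (-1769 - 22)*(185 + 1281) = -1791*1466 = -2625606)
(T + 1644)*(3649 + 3112) = (-2625606 + 1644)*(3649 + 3112) = -2623962*6761 = -17740607082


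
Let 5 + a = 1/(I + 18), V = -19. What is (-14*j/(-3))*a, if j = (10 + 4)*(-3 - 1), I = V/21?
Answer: 1390816/1077 ≈ 1291.4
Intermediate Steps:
I = -19/21 ≈ -0.90476
j = -56 (j = 14*(-4) = -56)
a = -1774/359 (a = -5 + 1/(-19/21 + 18) = -5 + 1/(359/21) = -5 + 21/359 = -1774/359 ≈ -4.9415)
(-14*j/(-3))*a = -(-784)/(-3)*(-1774/359) = -(-784)*(-1)/3*(-1774/359) = -14*56/3*(-1774/359) = -784/3*(-1774/359) = 1390816/1077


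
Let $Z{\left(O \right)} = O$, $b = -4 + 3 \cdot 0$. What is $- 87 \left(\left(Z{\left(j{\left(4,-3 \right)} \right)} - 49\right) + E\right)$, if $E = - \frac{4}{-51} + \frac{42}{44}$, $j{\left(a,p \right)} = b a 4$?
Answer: $\frac{3643183}{374} \approx 9741.1$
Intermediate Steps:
$b = -4$ ($b = -4 + 0 = -4$)
$j{\left(a,p \right)} = - 16 a$ ($j{\left(a,p \right)} = - 4 a 4 = - 16 a$)
$E = \frac{1159}{1122}$ ($E = \left(-4\right) \left(- \frac{1}{51}\right) + 42 \cdot \frac{1}{44} = \frac{4}{51} + \frac{21}{22} = \frac{1159}{1122} \approx 1.033$)
$- 87 \left(\left(Z{\left(j{\left(4,-3 \right)} \right)} - 49\right) + E\right) = - 87 \left(\left(\left(-16\right) 4 - 49\right) + \frac{1159}{1122}\right) = - 87 \left(\left(-64 - 49\right) + \frac{1159}{1122}\right) = - 87 \left(-113 + \frac{1159}{1122}\right) = \left(-87\right) \left(- \frac{125627}{1122}\right) = \frac{3643183}{374}$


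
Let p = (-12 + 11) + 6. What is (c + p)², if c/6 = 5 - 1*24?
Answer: 11881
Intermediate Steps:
c = -114 (c = 6*(5 - 1*24) = 6*(5 - 24) = 6*(-19) = -114)
p = 5 (p = -1 + 6 = 5)
(c + p)² = (-114 + 5)² = (-109)² = 11881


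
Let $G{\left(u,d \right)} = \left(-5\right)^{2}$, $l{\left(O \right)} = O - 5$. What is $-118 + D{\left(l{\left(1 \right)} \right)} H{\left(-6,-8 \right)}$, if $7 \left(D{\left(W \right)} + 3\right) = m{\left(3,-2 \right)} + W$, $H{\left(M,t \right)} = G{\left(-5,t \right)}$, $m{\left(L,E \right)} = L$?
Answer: $- \frac{1376}{7} \approx -196.57$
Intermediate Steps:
$l{\left(O \right)} = -5 + O$
$G{\left(u,d \right)} = 25$
$H{\left(M,t \right)} = 25$
$D{\left(W \right)} = - \frac{18}{7} + \frac{W}{7}$ ($D{\left(W \right)} = -3 + \frac{3 + W}{7} = -3 + \left(\frac{3}{7} + \frac{W}{7}\right) = - \frac{18}{7} + \frac{W}{7}$)
$-118 + D{\left(l{\left(1 \right)} \right)} H{\left(-6,-8 \right)} = -118 + \left(- \frac{18}{7} + \frac{-5 + 1}{7}\right) 25 = -118 + \left(- \frac{18}{7} + \frac{1}{7} \left(-4\right)\right) 25 = -118 + \left(- \frac{18}{7} - \frac{4}{7}\right) 25 = -118 - \frac{550}{7} = - \frac{1376}{7}$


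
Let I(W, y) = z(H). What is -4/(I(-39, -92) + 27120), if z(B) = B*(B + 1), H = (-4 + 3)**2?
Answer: -2/13561 ≈ -0.00014748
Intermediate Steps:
H = 1 (H = (-1)**2 = 1)
z(B) = B*(1 + B)
I(W, y) = 2 (I(W, y) = 1*(1 + 1) = 1*2 = 2)
-4/(I(-39, -92) + 27120) = -4/(2 + 27120) = -4/27122 = (1/27122)*(-4) = -2/13561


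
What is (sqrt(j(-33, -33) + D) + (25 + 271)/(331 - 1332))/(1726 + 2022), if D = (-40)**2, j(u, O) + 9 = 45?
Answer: -74/937937 + sqrt(409)/1874 ≈ 0.010713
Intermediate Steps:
j(u, O) = 36 (j(u, O) = -9 + 45 = 36)
D = 1600
(sqrt(j(-33, -33) + D) + (25 + 271)/(331 - 1332))/(1726 + 2022) = (sqrt(36 + 1600) + (25 + 271)/(331 - 1332))/(1726 + 2022) = (sqrt(1636) + 296/(-1001))/3748 = (2*sqrt(409) + 296*(-1/1001))*(1/3748) = (2*sqrt(409) - 296/1001)*(1/3748) = (-296/1001 + 2*sqrt(409))*(1/3748) = -74/937937 + sqrt(409)/1874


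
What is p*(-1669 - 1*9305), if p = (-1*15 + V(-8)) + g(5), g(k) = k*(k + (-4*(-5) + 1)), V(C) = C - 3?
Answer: -1141296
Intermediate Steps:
V(C) = -3 + C
g(k) = k*(21 + k) (g(k) = k*(k + (20 + 1)) = k*(k + 21) = k*(21 + k))
p = 104 (p = (-1*15 + (-3 - 8)) + 5*(21 + 5) = (-15 - 11) + 5*26 = -26 + 130 = 104)
p*(-1669 - 1*9305) = 104*(-1669 - 1*9305) = 104*(-1669 - 9305) = 104*(-10974) = -1141296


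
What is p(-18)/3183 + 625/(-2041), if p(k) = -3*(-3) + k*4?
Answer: -705986/2165501 ≈ -0.32601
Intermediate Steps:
p(k) = 9 + 4*k
p(-18)/3183 + 625/(-2041) = (9 + 4*(-18))/3183 + 625/(-2041) = (9 - 72)*(1/3183) + 625*(-1/2041) = -63*1/3183 - 625/2041 = -21/1061 - 625/2041 = -705986/2165501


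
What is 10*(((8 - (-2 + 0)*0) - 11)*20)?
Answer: -600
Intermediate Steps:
10*(((8 - (-2 + 0)*0) - 11)*20) = 10*(((8 - (-2)*0) - 11)*20) = 10*(((8 - 1*0) - 11)*20) = 10*(((8 + 0) - 11)*20) = 10*((8 - 11)*20) = 10*(-3*20) = 10*(-60) = -600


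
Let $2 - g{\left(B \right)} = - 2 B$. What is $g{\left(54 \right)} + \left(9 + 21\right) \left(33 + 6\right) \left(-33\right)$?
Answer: $-38500$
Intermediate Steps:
$g{\left(B \right)} = 2 + 2 B$ ($g{\left(B \right)} = 2 - - 2 B = 2 + 2 B$)
$g{\left(54 \right)} + \left(9 + 21\right) \left(33 + 6\right) \left(-33\right) = \left(2 + 2 \cdot 54\right) + \left(9 + 21\right) \left(33 + 6\right) \left(-33\right) = \left(2 + 108\right) + 30 \cdot 39 \left(-33\right) = 110 + 1170 \left(-33\right) = 110 - 38610 = -38500$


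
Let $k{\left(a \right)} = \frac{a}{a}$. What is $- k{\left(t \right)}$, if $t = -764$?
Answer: $-1$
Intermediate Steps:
$k{\left(a \right)} = 1$
$- k{\left(t \right)} = \left(-1\right) 1 = -1$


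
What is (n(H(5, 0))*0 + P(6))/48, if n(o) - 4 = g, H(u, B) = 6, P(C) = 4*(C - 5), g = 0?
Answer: 1/12 ≈ 0.083333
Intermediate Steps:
P(C) = -20 + 4*C (P(C) = 4*(-5 + C) = -20 + 4*C)
n(o) = 4 (n(o) = 4 + 0 = 4)
(n(H(5, 0))*0 + P(6))/48 = (4*0 + (-20 + 4*6))/48 = (0 + (-20 + 24))*(1/48) = (0 + 4)*(1/48) = 4*(1/48) = 1/12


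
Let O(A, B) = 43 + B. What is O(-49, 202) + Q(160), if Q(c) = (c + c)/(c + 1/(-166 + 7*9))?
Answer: 4070315/16479 ≈ 247.00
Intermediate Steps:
Q(c) = 2*c/(-1/103 + c) (Q(c) = (2*c)/(c + 1/(-166 + 63)) = (2*c)/(c + 1/(-103)) = (2*c)/(c - 1/103) = (2*c)/(-1/103 + c) = 2*c/(-1/103 + c))
O(-49, 202) + Q(160) = (43 + 202) + 206*160/(-1 + 103*160) = 245 + 206*160/(-1 + 16480) = 245 + 206*160/16479 = 245 + 206*160*(1/16479) = 245 + 32960/16479 = 4070315/16479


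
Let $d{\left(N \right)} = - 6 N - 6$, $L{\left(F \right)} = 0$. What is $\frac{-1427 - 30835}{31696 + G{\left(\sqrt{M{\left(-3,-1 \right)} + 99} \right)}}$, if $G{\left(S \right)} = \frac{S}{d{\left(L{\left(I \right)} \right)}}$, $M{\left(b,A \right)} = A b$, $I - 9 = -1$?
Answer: $- \frac{6135458112}{6027818479} - \frac{32262 \sqrt{102}}{6027818479} \approx -1.0179$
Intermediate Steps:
$I = 8$ ($I = 9 - 1 = 8$)
$d{\left(N \right)} = -6 - 6 N$
$G{\left(S \right)} = - \frac{S}{6}$ ($G{\left(S \right)} = \frac{S}{-6 - 0} = \frac{S}{-6 + 0} = \frac{S}{-6} = S \left(- \frac{1}{6}\right) = - \frac{S}{6}$)
$\frac{-1427 - 30835}{31696 + G{\left(\sqrt{M{\left(-3,-1 \right)} + 99} \right)}} = \frac{-1427 - 30835}{31696 - \frac{\sqrt{\left(-1\right) \left(-3\right) + 99}}{6}} = - \frac{32262}{31696 - \frac{\sqrt{3 + 99}}{6}} = - \frac{32262}{31696 - \frac{\sqrt{102}}{6}}$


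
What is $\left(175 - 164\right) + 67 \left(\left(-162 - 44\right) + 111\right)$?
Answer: $-6354$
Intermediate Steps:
$\left(175 - 164\right) + 67 \left(\left(-162 - 44\right) + 111\right) = \left(175 - 164\right) + 67 \left(-206 + 111\right) = 11 + 67 \left(-95\right) = 11 - 6365 = -6354$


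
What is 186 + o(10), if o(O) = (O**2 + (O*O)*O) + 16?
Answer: 1302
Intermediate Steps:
o(O) = 16 + O**2 + O**3 (o(O) = (O**2 + O**2*O) + 16 = (O**2 + O**3) + 16 = 16 + O**2 + O**3)
186 + o(10) = 186 + (16 + 10**2 + 10**3) = 186 + (16 + 100 + 1000) = 186 + 1116 = 1302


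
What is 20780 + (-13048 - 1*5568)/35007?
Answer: 727426844/35007 ≈ 20779.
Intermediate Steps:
20780 + (-13048 - 1*5568)/35007 = 20780 + (-13048 - 5568)*(1/35007) = 20780 - 18616*1/35007 = 20780 - 18616/35007 = 727426844/35007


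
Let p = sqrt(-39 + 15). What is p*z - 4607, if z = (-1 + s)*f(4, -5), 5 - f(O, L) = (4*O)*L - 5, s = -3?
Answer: -4607 - 720*I*sqrt(6) ≈ -4607.0 - 1763.6*I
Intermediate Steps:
p = 2*I*sqrt(6) (p = sqrt(-24) = 2*I*sqrt(6) ≈ 4.899*I)
f(O, L) = 10 - 4*L*O (f(O, L) = 5 - ((4*O)*L - 5) = 5 - (4*L*O - 5) = 5 - (-5 + 4*L*O) = 5 + (5 - 4*L*O) = 10 - 4*L*O)
z = -360 (z = (-1 - 3)*(10 - 4*(-5)*4) = -4*(10 + 80) = -4*90 = -360)
p*z - 4607 = (2*I*sqrt(6))*(-360) - 4607 = -720*I*sqrt(6) - 4607 = -4607 - 720*I*sqrt(6)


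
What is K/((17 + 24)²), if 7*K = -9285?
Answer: -9285/11767 ≈ -0.78907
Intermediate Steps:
K = -9285/7 (K = (⅐)*(-9285) = -9285/7 ≈ -1326.4)
K/((17 + 24)²) = -9285/(7*(17 + 24)²) = -9285/(7*(41²)) = -9285/7/1681 = -9285/7*1/1681 = -9285/11767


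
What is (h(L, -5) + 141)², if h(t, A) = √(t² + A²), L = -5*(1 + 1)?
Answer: 20006 + 1410*√5 ≈ 23159.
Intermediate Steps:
L = -10 (L = -5*2 = -10)
h(t, A) = √(A² + t²)
(h(L, -5) + 141)² = (√((-5)² + (-10)²) + 141)² = (√(25 + 100) + 141)² = (√125 + 141)² = (5*√5 + 141)² = (141 + 5*√5)²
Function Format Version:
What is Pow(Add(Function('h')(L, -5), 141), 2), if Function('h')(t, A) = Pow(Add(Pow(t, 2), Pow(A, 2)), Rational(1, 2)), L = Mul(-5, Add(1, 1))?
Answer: Add(20006, Mul(1410, Pow(5, Rational(1, 2)))) ≈ 23159.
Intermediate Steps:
L = -10 (L = Mul(-5, 2) = -10)
Function('h')(t, A) = Pow(Add(Pow(A, 2), Pow(t, 2)), Rational(1, 2))
Pow(Add(Function('h')(L, -5), 141), 2) = Pow(Add(Pow(Add(Pow(-5, 2), Pow(-10, 2)), Rational(1, 2)), 141), 2) = Pow(Add(Pow(Add(25, 100), Rational(1, 2)), 141), 2) = Pow(Add(Pow(125, Rational(1, 2)), 141), 2) = Pow(Add(Mul(5, Pow(5, Rational(1, 2))), 141), 2) = Pow(Add(141, Mul(5, Pow(5, Rational(1, 2)))), 2)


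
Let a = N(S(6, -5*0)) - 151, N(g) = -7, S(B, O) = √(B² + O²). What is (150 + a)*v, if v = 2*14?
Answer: -224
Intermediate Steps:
v = 28
a = -158 (a = -7 - 151 = -158)
(150 + a)*v = (150 - 158)*28 = -8*28 = -224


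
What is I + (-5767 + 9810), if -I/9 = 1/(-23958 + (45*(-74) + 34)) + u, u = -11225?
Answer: 2863523281/27254 ≈ 1.0507e+5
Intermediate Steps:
I = 2753335359/27254 (I = -9*(1/(-23958 + (45*(-74) + 34)) - 11225) = -9*(1/(-23958 + (-3330 + 34)) - 11225) = -9*(1/(-23958 - 3296) - 11225) = -9*(1/(-27254) - 11225) = -9*(-1/27254 - 11225) = -9*(-305926151/27254) = 2753335359/27254 ≈ 1.0103e+5)
I + (-5767 + 9810) = 2753335359/27254 + (-5767 + 9810) = 2753335359/27254 + 4043 = 2863523281/27254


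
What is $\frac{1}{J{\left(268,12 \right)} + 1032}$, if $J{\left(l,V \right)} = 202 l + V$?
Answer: $\frac{1}{55180} \approx 1.8123 \cdot 10^{-5}$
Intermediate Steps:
$J{\left(l,V \right)} = V + 202 l$
$\frac{1}{J{\left(268,12 \right)} + 1032} = \frac{1}{\left(12 + 202 \cdot 268\right) + 1032} = \frac{1}{\left(12 + 54136\right) + 1032} = \frac{1}{54148 + 1032} = \frac{1}{55180}$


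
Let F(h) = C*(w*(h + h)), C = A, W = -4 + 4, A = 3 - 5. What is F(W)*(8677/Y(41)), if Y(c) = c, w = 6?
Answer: 0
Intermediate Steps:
A = -2
W = 0
C = -2
F(h) = -24*h (F(h) = -12*(h + h) = -12*2*h = -24*h)
F(W)*(8677/Y(41)) = (-24*0)*(8677/41) = 0*(8677*(1/41)) = 0*(8677/41) = 0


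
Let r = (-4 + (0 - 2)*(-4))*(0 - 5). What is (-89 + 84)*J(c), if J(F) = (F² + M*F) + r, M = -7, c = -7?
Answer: -390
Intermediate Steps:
r = -20 (r = (-4 - 2*(-4))*(-5) = (-4 + 8)*(-5) = 4*(-5) = -20)
J(F) = -20 + F² - 7*F (J(F) = (F² - 7*F) - 20 = -20 + F² - 7*F)
(-89 + 84)*J(c) = (-89 + 84)*(-20 + (-7)² - 7*(-7)) = -5*(-20 + 49 + 49) = -5*78 = -390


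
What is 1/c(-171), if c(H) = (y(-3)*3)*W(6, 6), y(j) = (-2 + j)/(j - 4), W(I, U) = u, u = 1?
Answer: 7/15 ≈ 0.46667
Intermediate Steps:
W(I, U) = 1
y(j) = (-2 + j)/(-4 + j)
c(H) = 15/7 (c(H) = (((-2 - 3)/(-4 - 3))*3)*1 = ((-5/(-7))*3)*1 = (-1/7*(-5)*3)*1 = ((5/7)*3)*1 = (15/7)*1 = 15/7)
1/c(-171) = 1/(15/7) = 7/15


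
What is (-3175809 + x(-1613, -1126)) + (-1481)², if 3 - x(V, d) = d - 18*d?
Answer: -1001587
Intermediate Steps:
x(V, d) = 3 + 17*d (x(V, d) = 3 - (d - 18*d) = 3 - (-17)*d = 3 + 17*d)
(-3175809 + x(-1613, -1126)) + (-1481)² = (-3175809 + (3 + 17*(-1126))) + (-1481)² = (-3175809 + (3 - 19142)) + 2193361 = (-3175809 - 19139) + 2193361 = -3194948 + 2193361 = -1001587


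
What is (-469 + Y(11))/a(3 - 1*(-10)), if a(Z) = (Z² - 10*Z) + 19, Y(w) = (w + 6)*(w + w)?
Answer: -95/58 ≈ -1.6379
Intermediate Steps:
Y(w) = 2*w*(6 + w) (Y(w) = (6 + w)*(2*w) = 2*w*(6 + w))
a(Z) = 19 + Z² - 10*Z
(-469 + Y(11))/a(3 - 1*(-10)) = (-469 + 2*11*(6 + 11))/(19 + (3 - 1*(-10))² - 10*(3 - 1*(-10))) = (-469 + 2*11*17)/(19 + (3 + 10)² - 10*(3 + 10)) = (-469 + 374)/(19 + 13² - 10*13) = -95/(19 + 169 - 130) = -95/58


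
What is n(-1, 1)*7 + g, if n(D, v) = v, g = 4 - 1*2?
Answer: 9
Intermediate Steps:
g = 2 (g = 4 - 2 = 2)
n(-1, 1)*7 + g = 1*7 + 2 = 7 + 2 = 9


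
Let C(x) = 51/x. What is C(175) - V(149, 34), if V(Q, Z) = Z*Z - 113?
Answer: -182474/175 ≈ -1042.7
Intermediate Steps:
V(Q, Z) = -113 + Z² (V(Q, Z) = Z² - 113 = -113 + Z²)
C(175) - V(149, 34) = 51/175 - (-113 + 34²) = 51*(1/175) - (-113 + 1156) = 51/175 - 1*1043 = 51/175 - 1043 = -182474/175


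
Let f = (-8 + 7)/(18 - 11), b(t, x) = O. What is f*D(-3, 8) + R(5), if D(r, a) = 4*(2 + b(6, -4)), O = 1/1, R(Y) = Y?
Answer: 23/7 ≈ 3.2857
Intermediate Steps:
O = 1
b(t, x) = 1
f = -1/7 ≈ -0.14286
D(r, a) = 12 (D(r, a) = 4*(2 + 1) = 4*3 = 12)
f*D(-3, 8) + R(5) = -1/7*12 + 5 = -12/7 + 5 = 23/7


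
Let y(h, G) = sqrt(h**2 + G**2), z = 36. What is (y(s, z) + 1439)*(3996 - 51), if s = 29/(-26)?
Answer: 5676855 + 3945*sqrt(876937)/26 ≈ 5.8189e+6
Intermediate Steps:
s = -29/26 (s = 29*(-1/26) = -29/26 ≈ -1.1154)
y(h, G) = sqrt(G**2 + h**2)
(y(s, z) + 1439)*(3996 - 51) = (sqrt(36**2 + (-29/26)**2) + 1439)*(3996 - 51) = (sqrt(1296 + 841/676) + 1439)*3945 = (sqrt(876937/676) + 1439)*3945 = (sqrt(876937)/26 + 1439)*3945 = (1439 + sqrt(876937)/26)*3945 = 5676855 + 3945*sqrt(876937)/26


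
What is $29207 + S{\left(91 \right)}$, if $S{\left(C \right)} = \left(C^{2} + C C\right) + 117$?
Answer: $45886$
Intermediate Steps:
$S{\left(C \right)} = 117 + 2 C^{2}$ ($S{\left(C \right)} = \left(C^{2} + C^{2}\right) + 117 = 2 C^{2} + 117 = 117 + 2 C^{2}$)
$29207 + S{\left(91 \right)} = 29207 + \left(117 + 2 \cdot 91^{2}\right) = 29207 + \left(117 + 2 \cdot 8281\right) = 29207 + \left(117 + 16562\right) = 29207 + 16679 = 45886$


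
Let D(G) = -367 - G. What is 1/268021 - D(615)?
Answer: 263196623/268021 ≈ 982.00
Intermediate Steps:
1/268021 - D(615) = 1/268021 - (-367 - 1*615) = 1/268021 - (-367 - 615) = 1/268021 - 1*(-982) = 1/268021 + 982 = 263196623/268021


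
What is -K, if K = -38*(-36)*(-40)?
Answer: 54720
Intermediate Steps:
K = -54720 (K = 1368*(-40) = -54720)
-K = -1*(-54720) = 54720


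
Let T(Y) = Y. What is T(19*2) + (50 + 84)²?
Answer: 17994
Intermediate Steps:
T(19*2) + (50 + 84)² = 19*2 + (50 + 84)² = 38 + 134² = 38 + 17956 = 17994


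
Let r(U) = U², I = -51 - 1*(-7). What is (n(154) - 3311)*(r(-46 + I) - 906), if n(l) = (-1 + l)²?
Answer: 144585012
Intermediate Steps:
I = -44 (I = -51 + 7 = -44)
(n(154) - 3311)*(r(-46 + I) - 906) = ((-1 + 154)² - 3311)*((-46 - 44)² - 906) = (153² - 3311)*((-90)² - 906) = (23409 - 3311)*(8100 - 906) = 20098*7194 = 144585012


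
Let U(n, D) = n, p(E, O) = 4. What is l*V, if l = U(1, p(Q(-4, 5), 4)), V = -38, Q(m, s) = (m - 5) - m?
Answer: -38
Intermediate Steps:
Q(m, s) = -5 (Q(m, s) = (-5 + m) - m = -5)
l = 1
l*V = 1*(-38) = -38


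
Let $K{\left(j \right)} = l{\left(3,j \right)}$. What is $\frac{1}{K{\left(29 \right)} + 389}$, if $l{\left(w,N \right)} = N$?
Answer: $\frac{1}{418} \approx 0.0023923$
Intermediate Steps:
$K{\left(j \right)} = j$
$\frac{1}{K{\left(29 \right)} + 389} = \frac{1}{29 + 389} = \frac{1}{418}$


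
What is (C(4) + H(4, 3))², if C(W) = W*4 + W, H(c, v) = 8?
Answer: 784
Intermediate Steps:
C(W) = 5*W (C(W) = 4*W + W = 5*W)
(C(4) + H(4, 3))² = (5*4 + 8)² = (20 + 8)² = 28² = 784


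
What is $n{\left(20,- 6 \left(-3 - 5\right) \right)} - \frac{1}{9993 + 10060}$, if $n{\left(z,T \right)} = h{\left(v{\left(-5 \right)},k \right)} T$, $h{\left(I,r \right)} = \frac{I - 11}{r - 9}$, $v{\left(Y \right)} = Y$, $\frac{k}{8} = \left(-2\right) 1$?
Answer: $\frac{15400679}{501325} \approx 30.72$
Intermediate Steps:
$k = -16$ ($k = 8 \left(\left(-2\right) 1\right) = 8 \left(-2\right) = -16$)
$h{\left(I,r \right)} = \frac{-11 + I}{-9 + r}$
$n{\left(z,T \right)} = \frac{16 T}{25}$ ($n{\left(z,T \right)} = \frac{-11 - 5}{-9 - 16} T = \frac{1}{-25} \left(-16\right) T = \left(- \frac{1}{25}\right) \left(-16\right) T = \frac{16 T}{25}$)
$n{\left(20,- 6 \left(-3 - 5\right) \right)} - \frac{1}{9993 + 10060} = \frac{16 \left(- 6 \left(-3 - 5\right)\right)}{25} - \frac{1}{9993 + 10060} = \frac{16 \left(\left(-6\right) \left(-8\right)\right)}{25} - \frac{1}{20053} = \frac{16}{25} \cdot 48 - \frac{1}{20053} = \frac{768}{25} - \frac{1}{20053} = \frac{15400679}{501325}$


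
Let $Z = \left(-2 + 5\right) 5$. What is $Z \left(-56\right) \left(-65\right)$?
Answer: $54600$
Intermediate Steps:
$Z = 15$ ($Z = 3 \cdot 5 = 15$)
$Z \left(-56\right) \left(-65\right) = 15 \left(-56\right) \left(-65\right) = \left(-840\right) \left(-65\right) = 54600$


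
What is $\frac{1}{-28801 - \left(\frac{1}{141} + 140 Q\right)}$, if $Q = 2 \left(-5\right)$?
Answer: $- \frac{141}{3863542} \approx -3.6495 \cdot 10^{-5}$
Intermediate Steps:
$Q = -10$
$\frac{1}{-28801 - \left(\frac{1}{141} + 140 Q\right)} = \frac{1}{-28801 + \left(\left(-140\right) \left(-10\right) + \frac{1}{-141}\right)} = \frac{1}{-28801 + \left(1400 - \frac{1}{141}\right)} = \frac{1}{-28801 + \frac{197399}{141}} = \frac{1}{- \frac{3863542}{141}} = - \frac{141}{3863542}$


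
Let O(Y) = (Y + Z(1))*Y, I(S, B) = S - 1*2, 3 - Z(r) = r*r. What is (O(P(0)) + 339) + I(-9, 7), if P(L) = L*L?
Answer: 328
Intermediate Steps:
P(L) = L²
Z(r) = 3 - r² (Z(r) = 3 - r*r = 3 - r²)
I(S, B) = -2 + S (I(S, B) = S - 2 = -2 + S)
O(Y) = Y*(2 + Y) (O(Y) = (Y + (3 - 1*1²))*Y = (Y + (3 - 1*1))*Y = (Y + (3 - 1))*Y = (Y + 2)*Y = (2 + Y)*Y = Y*(2 + Y))
(O(P(0)) + 339) + I(-9, 7) = (0²*(2 + 0²) + 339) + (-2 - 9) = (0*(2 + 0) + 339) - 11 = (0*2 + 339) - 11 = (0 + 339) - 11 = 339 - 11 = 328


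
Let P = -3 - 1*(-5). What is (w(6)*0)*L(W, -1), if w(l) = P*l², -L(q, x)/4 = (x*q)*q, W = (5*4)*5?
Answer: 0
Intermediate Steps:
P = 2 (P = -3 + 5 = 2)
W = 100 (W = 20*5 = 100)
L(q, x) = -4*x*q² (L(q, x) = -4*x*q*q = -4*q*x*q = -4*x*q²)
w(l) = 2*l²
(w(6)*0)*L(W, -1) = ((2*6²)*0)*(-4*(-1)*100²) = ((2*36)*0)*(-4*(-1)*10000) = (72*0)*40000 = 0*40000 = 0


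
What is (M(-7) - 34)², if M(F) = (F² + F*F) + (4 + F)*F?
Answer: 7225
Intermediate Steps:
M(F) = 2*F² + F*(4 + F) (M(F) = (F² + F²) + F*(4 + F) = 2*F² + F*(4 + F))
(M(-7) - 34)² = (-7*(4 + 3*(-7)) - 34)² = (-7*(4 - 21) - 34)² = (-7*(-17) - 34)² = (119 - 34)² = 85² = 7225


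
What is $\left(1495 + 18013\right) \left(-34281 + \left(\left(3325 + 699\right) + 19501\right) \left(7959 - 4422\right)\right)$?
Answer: $1622551447152$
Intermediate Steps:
$\left(1495 + 18013\right) \left(-34281 + \left(\left(3325 + 699\right) + 19501\right) \left(7959 - 4422\right)\right) = 19508 \left(-34281 + \left(4024 + 19501\right) 3537\right) = 19508 \left(-34281 + 23525 \cdot 3537\right) = 19508 \left(-34281 + 83207925\right) = 19508 \cdot 83173644 = 1622551447152$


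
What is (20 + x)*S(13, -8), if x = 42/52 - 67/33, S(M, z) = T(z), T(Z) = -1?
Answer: -16111/858 ≈ -18.777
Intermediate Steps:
S(M, z) = -1
x = -1049/858 (x = 42*(1/52) - 67*1/33 = 21/26 - 67/33 = -1049/858 ≈ -1.2226)
(20 + x)*S(13, -8) = (20 - 1049/858)*(-1) = (16111/858)*(-1) = -16111/858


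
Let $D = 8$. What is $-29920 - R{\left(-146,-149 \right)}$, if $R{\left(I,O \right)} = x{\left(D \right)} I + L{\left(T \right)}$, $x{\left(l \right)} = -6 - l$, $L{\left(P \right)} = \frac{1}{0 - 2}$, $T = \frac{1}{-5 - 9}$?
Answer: $- \frac{63927}{2} \approx -31964.0$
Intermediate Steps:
$T = - \frac{1}{14}$ ($T = \frac{1}{-14} = - \frac{1}{14} \approx -0.071429$)
$L{\left(P \right)} = - \frac{1}{2}$ ($L{\left(P \right)} = \frac{1}{-2} = - \frac{1}{2}$)
$R{\left(I,O \right)} = - \frac{1}{2} - 14 I$ ($R{\left(I,O \right)} = \left(-6 - 8\right) I - \frac{1}{2} = - 14 I - \frac{1}{2} = - \frac{1}{2} - 14 I$)
$-29920 - R{\left(-146,-149 \right)} = -29920 - \left(- \frac{1}{2} - -2044\right) = -29920 - \left(- \frac{1}{2} + 2044\right) = -29920 - \frac{4087}{2} = - \frac{63927}{2}$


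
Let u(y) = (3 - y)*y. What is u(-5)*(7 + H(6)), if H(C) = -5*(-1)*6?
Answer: -1480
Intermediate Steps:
H(C) = 30 (H(C) = 5*6 = 30)
u(y) = y*(3 - y)
u(-5)*(7 + H(6)) = (-5*(3 - 1*(-5)))*(7 + 30) = -5*(3 + 5)*37 = -5*8*37 = -40*37 = -1480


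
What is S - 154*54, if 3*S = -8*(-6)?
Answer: -8300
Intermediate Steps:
S = 16 (S = (-8*(-6))/3 = (1/3)*48 = 16)
S - 154*54 = 16 - 154*54 = 16 - 8316 = -8300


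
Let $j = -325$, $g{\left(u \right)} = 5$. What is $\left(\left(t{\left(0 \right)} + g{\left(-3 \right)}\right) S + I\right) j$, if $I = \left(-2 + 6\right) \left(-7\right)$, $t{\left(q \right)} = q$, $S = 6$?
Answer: $-650$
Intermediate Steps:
$I = -28$ ($I = 4 \left(-7\right) = -28$)
$\left(\left(t{\left(0 \right)} + g{\left(-3 \right)}\right) S + I\right) j = \left(\left(0 + 5\right) 6 - 28\right) \left(-325\right) = \left(5 \cdot 6 - 28\right) \left(-325\right) = \left(30 - 28\right) \left(-325\right) = 2 \left(-325\right) = -650$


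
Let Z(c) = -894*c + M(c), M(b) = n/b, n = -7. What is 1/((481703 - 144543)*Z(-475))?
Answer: 95/13601624902024 ≈ 6.9845e-12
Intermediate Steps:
M(b) = -7/b
Z(c) = -894*c - 7/c
1/((481703 - 144543)*Z(-475)) = 1/((481703 - 144543)*(-894*(-475) - 7/(-475))) = 1/(337160*(424650 - 7*(-1/475))) = 1/(337160*(424650 + 7/475)) = 1/(337160*(201708757/475)) = (1/337160)*(475/201708757) = 95/13601624902024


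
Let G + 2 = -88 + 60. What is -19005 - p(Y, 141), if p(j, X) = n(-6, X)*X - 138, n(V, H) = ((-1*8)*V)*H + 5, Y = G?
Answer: -973860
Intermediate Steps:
G = -30 (G = -2 + (-88 + 60) = -2 - 28 = -30)
Y = -30
n(V, H) = 5 - 8*H*V (n(V, H) = (-8*V)*H + 5 = -8*H*V + 5 = 5 - 8*H*V)
p(j, X) = -138 + X*(5 + 48*X) (p(j, X) = (5 - 8*X*(-6))*X - 138 = (5 + 48*X)*X - 138 = X*(5 + 48*X) - 138 = -138 + X*(5 + 48*X))
-19005 - p(Y, 141) = -19005 - (-138 + 5*141 + 48*141**2) = -19005 - (-138 + 705 + 48*19881) = -19005 - (-138 + 705 + 954288) = -19005 - 1*954855 = -19005 - 954855 = -973860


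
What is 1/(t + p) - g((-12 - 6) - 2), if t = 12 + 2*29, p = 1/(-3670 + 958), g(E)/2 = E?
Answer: 7596272/189839 ≈ 40.014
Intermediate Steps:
g(E) = 2*E
p = -1/2712 (p = 1/(-2712) = -1/2712 ≈ -0.00036873)
t = 70 (t = 12 + 58 = 70)
1/(t + p) - g((-12 - 6) - 2) = 1/(70 - 1/2712) - 2*((-12 - 6) - 2) = 1/(189839/2712) - 2*(-18 - 2) = 2712/189839 - 2*(-20) = 2712/189839 - 1*(-40) = 2712/189839 + 40 = 7596272/189839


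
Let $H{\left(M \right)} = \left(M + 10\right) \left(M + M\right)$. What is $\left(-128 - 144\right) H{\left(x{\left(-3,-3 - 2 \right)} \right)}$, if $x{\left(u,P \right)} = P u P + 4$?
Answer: $-2356064$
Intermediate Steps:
$x{\left(u,P \right)} = 4 + u P^{2}$ ($x{\left(u,P \right)} = u P^{2} + 4 = 4 + u P^{2}$)
$H{\left(M \right)} = 2 M \left(10 + M\right)$ ($H{\left(M \right)} = \left(10 + M\right) 2 M = 2 M \left(10 + M\right)$)
$\left(-128 - 144\right) H{\left(x{\left(-3,-3 - 2 \right)} \right)} = \left(-128 - 144\right) 2 \left(4 - 3 \left(-3 - 2\right)^{2}\right) \left(10 + \left(4 - 3 \left(-3 - 2\right)^{2}\right)\right) = - 272 \cdot 2 \left(4 - 3 \left(-5\right)^{2}\right) \left(10 + \left(4 - 3 \left(-5\right)^{2}\right)\right) = - 272 \cdot 2 \left(4 - 75\right) \left(10 + \left(4 - 75\right)\right) = - 272 \cdot 2 \left(-71\right) \left(10 - 71\right) = - 272 \cdot 2 \left(-71\right) \left(-61\right) = \left(-272\right) 8662 = -2356064$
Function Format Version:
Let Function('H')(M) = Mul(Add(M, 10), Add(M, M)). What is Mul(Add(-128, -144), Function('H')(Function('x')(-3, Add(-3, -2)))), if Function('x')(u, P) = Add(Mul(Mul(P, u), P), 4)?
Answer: -2356064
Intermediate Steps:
Function('x')(u, P) = Add(4, Mul(u, Pow(P, 2))) (Function('x')(u, P) = Add(Mul(u, Pow(P, 2)), 4) = Add(4, Mul(u, Pow(P, 2))))
Function('H')(M) = Mul(2, M, Add(10, M)) (Function('H')(M) = Mul(Add(10, M), Mul(2, M)) = Mul(2, M, Add(10, M)))
Mul(Add(-128, -144), Function('H')(Function('x')(-3, Add(-3, -2)))) = Mul(Add(-128, -144), Mul(2, Add(4, Mul(-3, Pow(Add(-3, -2), 2))), Add(10, Add(4, Mul(-3, Pow(Add(-3, -2), 2)))))) = Mul(-272, Mul(2, Add(4, Mul(-3, Pow(-5, 2))), Add(10, Add(4, Mul(-3, Pow(-5, 2)))))) = Mul(-272, Mul(2, Add(4, Mul(-3, 25)), Add(10, Add(4, Mul(-3, 25))))) = Mul(-272, Mul(2, Add(4, -75), Add(10, Add(4, -75)))) = Mul(-272, Mul(2, -71, Add(10, -71))) = Mul(-272, Mul(2, -71, -61)) = Mul(-272, 8662) = -2356064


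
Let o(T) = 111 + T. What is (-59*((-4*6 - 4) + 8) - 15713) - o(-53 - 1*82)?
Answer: -14509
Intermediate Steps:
(-59*((-4*6 - 4) + 8) - 15713) - o(-53 - 1*82) = (-59*((-4*6 - 4) + 8) - 15713) - (111 + (-53 - 1*82)) = (-59*((-24 - 4) + 8) - 15713) - (111 + (-53 - 82)) = (-59*(-28 + 8) - 15713) - (111 - 135) = (-59*(-20) - 15713) - 1*(-24) = (1180 - 15713) + 24 = -14533 + 24 = -14509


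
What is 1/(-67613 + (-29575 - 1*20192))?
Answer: -1/117380 ≈ -8.5193e-6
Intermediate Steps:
1/(-67613 + (-29575 - 1*20192)) = 1/(-67613 + (-29575 - 20192)) = 1/(-67613 - 49767) = 1/(-117380) = -1/117380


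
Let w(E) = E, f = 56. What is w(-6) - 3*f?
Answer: -174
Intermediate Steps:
w(-6) - 3*f = -6 - 3*56 = -6 - 1*168 = -6 - 168 = -174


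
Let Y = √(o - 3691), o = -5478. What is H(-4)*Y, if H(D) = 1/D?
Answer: -I*√9169/4 ≈ -23.939*I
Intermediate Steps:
Y = I*√9169 (Y = √(-5478 - 3691) = √(-9169) = I*√9169 ≈ 95.755*I)
H(-4)*Y = (I*√9169)/(-4) = -I*√9169/4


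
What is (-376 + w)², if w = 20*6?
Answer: 65536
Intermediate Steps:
w = 120
(-376 + w)² = (-376 + 120)² = (-256)² = 65536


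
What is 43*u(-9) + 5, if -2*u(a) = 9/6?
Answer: -109/4 ≈ -27.250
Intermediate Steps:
u(a) = -¾ (u(a) = -9/(2*6) = -½*3/2 = -¾)
43*u(-9) + 5 = 43*(-¾) + 5 = -129/4 + 5 = -109/4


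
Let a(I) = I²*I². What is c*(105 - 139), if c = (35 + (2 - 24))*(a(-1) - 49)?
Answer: 21216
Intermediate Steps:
a(I) = I⁴
c = -624 (c = (35 + (2 - 24))*((-1)⁴ - 49) = (35 - 22)*(1 - 49) = 13*(-48) = -624)
c*(105 - 139) = -624*(105 - 139) = -624*(-34) = 21216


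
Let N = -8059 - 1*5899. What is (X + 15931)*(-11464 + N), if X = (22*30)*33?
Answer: -958689042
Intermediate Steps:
N = -13958 (N = -8059 - 5899 = -13958)
X = 21780 (X = 660*33 = 21780)
(X + 15931)*(-11464 + N) = (21780 + 15931)*(-11464 - 13958) = 37711*(-25422) = -958689042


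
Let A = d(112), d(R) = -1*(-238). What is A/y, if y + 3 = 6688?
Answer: 34/955 ≈ 0.035602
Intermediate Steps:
d(R) = 238
A = 238
y = 6685 (y = -3 + 6688 = 6685)
A/y = 238/6685 = 238*(1/6685) = 34/955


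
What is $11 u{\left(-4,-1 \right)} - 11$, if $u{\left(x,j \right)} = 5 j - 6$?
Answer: $-132$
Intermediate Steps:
$u{\left(x,j \right)} = -6 + 5 j$
$11 u{\left(-4,-1 \right)} - 11 = 11 \left(-6 + 5 \left(-1\right)\right) - 11 = 11 \left(-6 - 5\right) - 11 = 11 \left(-11\right) - 11 = -121 - 11 = -132$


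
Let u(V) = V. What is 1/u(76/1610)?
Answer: 805/38 ≈ 21.184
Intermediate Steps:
1/u(76/1610) = 1/(76/1610) = 1/(76*(1/1610)) = 1/(38/805) = 805/38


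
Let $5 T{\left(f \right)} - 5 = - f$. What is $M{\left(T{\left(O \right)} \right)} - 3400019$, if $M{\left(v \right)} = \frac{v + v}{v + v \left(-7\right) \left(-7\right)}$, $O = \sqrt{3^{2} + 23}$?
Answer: $- \frac{85000474}{25} \approx -3.4 \cdot 10^{6}$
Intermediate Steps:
$O = 4 \sqrt{2}$ ($O = \sqrt{9 + 23} = \sqrt{32} = 4 \sqrt{2} \approx 5.6569$)
$T{\left(f \right)} = 1 - \frac{f}{5}$ ($T{\left(f \right)} = 1 + \frac{\left(-1\right) f}{5} = 1 - \frac{f}{5}$)
$M{\left(v \right)} = \frac{1}{25}$ ($M{\left(v \right)} = \frac{2 v}{v + - 7 v \left(-7\right)} = \frac{2 v}{v + 49 v} = \frac{2 v}{50 v} = 2 v \frac{1}{50 v} = \frac{1}{25}$)
$M{\left(T{\left(O \right)} \right)} - 3400019 = \frac{1}{25} - 3400019 = - \frac{85000474}{25}$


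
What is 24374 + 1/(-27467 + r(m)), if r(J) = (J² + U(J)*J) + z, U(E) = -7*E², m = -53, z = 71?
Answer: 24801812449/1017552 ≈ 24374.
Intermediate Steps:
r(J) = 71 + J² - 7*J³ (r(J) = (J² + (-7*J²)*J) + 71 = (J² - 7*J³) + 71 = 71 + J² - 7*J³)
24374 + 1/(-27467 + r(m)) = 24374 + 1/(-27467 + (71 + (-53)² - 7*(-53)³)) = 24374 + 1/(-27467 + (71 + 2809 - 7*(-148877))) = 24374 + 1/(-27467 + (71 + 2809 + 1042139)) = 24374 + 1/(-27467 + 1045019) = 24374 + 1/1017552 = 24801812449/1017552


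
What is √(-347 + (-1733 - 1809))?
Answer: I*√3889 ≈ 62.362*I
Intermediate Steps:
√(-347 + (-1733 - 1809)) = √(-347 - 3542) = √(-3889) = I*√3889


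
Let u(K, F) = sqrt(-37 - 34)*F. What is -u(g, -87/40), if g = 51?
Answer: 87*I*sqrt(71)/40 ≈ 18.327*I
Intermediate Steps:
u(K, F) = I*F*sqrt(71) (u(K, F) = sqrt(-71)*F = (I*sqrt(71))*F = I*F*sqrt(71))
-u(g, -87/40) = -I*(-87/40)*sqrt(71) = -I*(-87*1/40)*sqrt(71) = -I*(-87)*sqrt(71)/40 = -(-87)*I*sqrt(71)/40 = 87*I*sqrt(71)/40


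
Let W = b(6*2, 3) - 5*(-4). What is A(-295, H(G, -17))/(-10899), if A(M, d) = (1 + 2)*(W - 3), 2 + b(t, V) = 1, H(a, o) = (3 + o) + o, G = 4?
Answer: -16/3633 ≈ -0.0044041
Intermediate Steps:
H(a, o) = 3 + 2*o
b(t, V) = -1 (b(t, V) = -2 + 1 = -1)
W = 19 (W = -1 - 5*(-4) = -1 + 20 = 19)
A(M, d) = 48 (A(M, d) = (1 + 2)*(19 - 3) = 3*16 = 48)
A(-295, H(G, -17))/(-10899) = 48/(-10899) = 48*(-1/10899) = -16/3633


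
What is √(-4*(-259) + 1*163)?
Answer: √1199 ≈ 34.627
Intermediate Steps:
√(-4*(-259) + 1*163) = √(1036 + 163) = √1199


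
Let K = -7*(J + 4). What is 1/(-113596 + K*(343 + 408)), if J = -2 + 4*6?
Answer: -1/250278 ≈ -3.9956e-6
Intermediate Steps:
J = 22 (J = -2 + 24 = 22)
K = -182 (K = -7*(22 + 4) = -7*26 = -182)
1/(-113596 + K*(343 + 408)) = 1/(-113596 - 182*(343 + 408)) = 1/(-113596 - 182*751) = 1/(-113596 - 136682) = 1/(-250278) = -1/250278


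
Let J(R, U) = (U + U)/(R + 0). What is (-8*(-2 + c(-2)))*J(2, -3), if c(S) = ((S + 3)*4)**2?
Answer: 336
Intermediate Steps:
J(R, U) = 2*U/R (J(R, U) = (2*U)/R = 2*U/R)
c(S) = (12 + 4*S)**2 (c(S) = ((3 + S)*4)**2 = (12 + 4*S)**2)
(-8*(-2 + c(-2)))*J(2, -3) = (-8*(-2 + 16*(3 - 2)**2))*(2*(-3)/2) = (-8*(-2 + 16*1**2))*(2*(-3)*(1/2)) = -8*(-2 + 16*1)*(-3) = -8*(-2 + 16)*(-3) = -8*14*(-3) = -112*(-3) = 336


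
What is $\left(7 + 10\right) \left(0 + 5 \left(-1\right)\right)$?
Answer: $-85$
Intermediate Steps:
$\left(7 + 10\right) \left(0 + 5 \left(-1\right)\right) = 17 \left(0 - 5\right) = 17 \left(-5\right) = -85$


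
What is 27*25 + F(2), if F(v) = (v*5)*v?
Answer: 695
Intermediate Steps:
F(v) = 5*v² (F(v) = (5*v)*v = 5*v²)
27*25 + F(2) = 27*25 + 5*2² = 675 + 5*4 = 675 + 20 = 695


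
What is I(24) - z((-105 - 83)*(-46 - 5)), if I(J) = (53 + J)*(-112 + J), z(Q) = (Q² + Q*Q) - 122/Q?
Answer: -881454869555/4794 ≈ -1.8387e+8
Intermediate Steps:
z(Q) = -122/Q + 2*Q² (z(Q) = (Q² + Q²) - 122/Q = 2*Q² - 122/Q = -122/Q + 2*Q²)
I(J) = (-112 + J)*(53 + J)
I(24) - z((-105 - 83)*(-46 - 5)) = (-5936 + 24² - 59*24) - 2*(-61 + ((-105 - 83)*(-46 - 5))³)/((-105 - 83)*(-46 - 5)) = (-5936 + 576 - 1416) - 2*(-61 + (-188*(-51))³)/((-188*(-51))) = -6776 - 2*(-61 + 9588³)/9588 = -6776 - 2*(-61 + 881422385472)/9588 = -6776 - 2*881422385411/9588 = -6776 - 1*881422385411/4794 = -6776 - 881422385411/4794 = -881454869555/4794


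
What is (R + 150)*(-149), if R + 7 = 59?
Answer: -30098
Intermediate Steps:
R = 52 (R = -7 + 59 = 52)
(R + 150)*(-149) = (52 + 150)*(-149) = 202*(-149) = -30098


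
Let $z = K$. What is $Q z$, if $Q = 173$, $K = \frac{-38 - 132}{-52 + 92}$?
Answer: $- \frac{2941}{4} \approx -735.25$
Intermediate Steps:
$K = - \frac{17}{4}$ ($K = - \frac{170}{40} = \left(-170\right) \frac{1}{40} = - \frac{17}{4} \approx -4.25$)
$z = - \frac{17}{4} \approx -4.25$
$Q z = 173 \left(- \frac{17}{4}\right) = - \frac{2941}{4}$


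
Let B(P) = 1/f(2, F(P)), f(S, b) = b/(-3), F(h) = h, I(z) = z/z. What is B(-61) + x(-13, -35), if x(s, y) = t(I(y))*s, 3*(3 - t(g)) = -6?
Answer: -3962/61 ≈ -64.951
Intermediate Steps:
I(z) = 1
t(g) = 5 (t(g) = 3 - ⅓*(-6) = 3 + 2 = 5)
f(S, b) = -b/3 (f(S, b) = b*(-⅓) = -b/3)
x(s, y) = 5*s
B(P) = -3/P (B(P) = 1/(-P/3) = -3/P)
B(-61) + x(-13, -35) = -3/(-61) + 5*(-13) = -3*(-1/61) - 65 = 3/61 - 65 = -3962/61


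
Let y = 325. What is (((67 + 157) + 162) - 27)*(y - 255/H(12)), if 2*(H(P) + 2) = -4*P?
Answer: 3125095/26 ≈ 1.2020e+5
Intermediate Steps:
H(P) = -2 - 2*P (H(P) = -2 + (-4*P)/2 = -2 - 2*P)
(((67 + 157) + 162) - 27)*(y - 255/H(12)) = (((67 + 157) + 162) - 27)*(325 - 255/(-2 - 2*12)) = ((224 + 162) - 27)*(325 - 255/(-2 - 24)) = (386 - 27)*(325 - 255/(-26)) = 359*(325 - 255*(-1/26)) = 359*(325 + 255/26) = 359*(8705/26) = 3125095/26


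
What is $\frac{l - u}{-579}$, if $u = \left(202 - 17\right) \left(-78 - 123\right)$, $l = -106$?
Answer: $- \frac{37079}{579} \approx -64.04$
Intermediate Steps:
$u = -37185$ ($u = 185 \left(-201\right) = -37185$)
$\frac{l - u}{-579} = \frac{-106 - -37185}{-579} = \left(-106 + 37185\right) \left(- \frac{1}{579}\right) = 37079 \left(- \frac{1}{579}\right) = - \frac{37079}{579}$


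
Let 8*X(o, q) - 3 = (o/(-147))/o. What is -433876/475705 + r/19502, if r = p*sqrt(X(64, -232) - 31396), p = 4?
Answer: -433876/475705 + 2*I*sqrt(13845471)/204771 ≈ -0.91207 + 0.036343*I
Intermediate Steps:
X(o, q) = 55/147 (X(o, q) = 3/8 + ((o/(-147))/o)/8 = 3/8 + ((o*(-1/147))/o)/8 = 3/8 + ((-o/147)/o)/8 = 3/8 + (1/8)*(-1/147) = 3/8 - 1/1176 = 55/147)
r = 4*I*sqrt(13845471)/21 (r = 4*sqrt(55/147 - 31396) = 4*sqrt(-4615157/147) = 4*(I*sqrt(13845471)/21) = 4*I*sqrt(13845471)/21 ≈ 708.75*I)
-433876/475705 + r/19502 = -433876/475705 + (4*I*sqrt(13845471)/21)/19502 = -433876*1/475705 + (4*I*sqrt(13845471)/21)*(1/19502) = -433876/475705 + 2*I*sqrt(13845471)/204771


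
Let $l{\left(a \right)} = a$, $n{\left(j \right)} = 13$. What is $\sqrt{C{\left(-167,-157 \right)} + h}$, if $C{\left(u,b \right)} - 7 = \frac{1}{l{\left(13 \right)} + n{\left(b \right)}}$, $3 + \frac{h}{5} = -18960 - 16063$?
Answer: $\frac{i \sqrt{118383122}}{26} \approx 418.48 i$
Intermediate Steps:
$h = -175130$ ($h = -15 + 5 \left(-18960 - 16063\right) = -15 + 5 \left(-35023\right) = -15 - 175115 = -175130$)
$C{\left(u,b \right)} = \frac{183}{26}$ ($C{\left(u,b \right)} = 7 + \frac{1}{13 + 13} = 7 + \frac{1}{26} = \frac{183}{26}$)
$\sqrt{C{\left(-167,-157 \right)} + h} = \sqrt{\frac{183}{26} - 175130} = \sqrt{- \frac{4553197}{26}} = \frac{i \sqrt{118383122}}{26}$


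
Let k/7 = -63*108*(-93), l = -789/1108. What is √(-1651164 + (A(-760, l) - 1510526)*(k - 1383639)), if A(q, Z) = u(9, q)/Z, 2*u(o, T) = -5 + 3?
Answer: I*√318226136225488606/263 ≈ 2.1449e+6*I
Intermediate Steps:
l = -789/1108 (l = -789*1/1108 = -789/1108 ≈ -0.71209)
u(o, T) = -1 (u(o, T) = (-5 + 3)/2 = (½)*(-2) = -1)
k = 4429404 (k = 7*(-63*108*(-93)) = 7*(-6804*(-93)) = 7*632772 = 4429404)
A(q, Z) = -1/Z
√(-1651164 + (A(-760, l) - 1510526)*(k - 1383639)) = √(-1651164 + (-1/(-789/1108) - 1510526)*(4429404 - 1383639)) = √(-1651164 + (-1*(-1108/789) - 1510526)*3045765) = √(-1651164 + (1108/789 - 1510526)*3045765) = √(-1651164 - 1191803906/789*3045765) = √(-1651164 - 1209984874586030/263) = √(-1209985308842162/263) = I*√318226136225488606/263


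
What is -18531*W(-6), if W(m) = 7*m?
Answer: 778302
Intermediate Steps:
-18531*W(-6) = -129717*(-6) = -18531*(-42) = 778302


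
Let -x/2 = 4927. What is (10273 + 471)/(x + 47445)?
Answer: 10744/37591 ≈ 0.28581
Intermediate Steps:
x = -9854 (x = -2*4927 = -9854)
(10273 + 471)/(x + 47445) = (10273 + 471)/(-9854 + 47445) = 10744/37591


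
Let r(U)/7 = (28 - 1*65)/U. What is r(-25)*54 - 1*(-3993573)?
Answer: 99853311/25 ≈ 3.9941e+6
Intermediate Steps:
r(U) = -259/U (r(U) = 7*((28 - 1*65)/U) = 7*((28 - 65)/U) = 7*(-37/U) = -259/U)
r(-25)*54 - 1*(-3993573) = -259/(-25)*54 - 1*(-3993573) = -259*(-1/25)*54 + 3993573 = (259/25)*54 + 3993573 = 13986/25 + 3993573 = 99853311/25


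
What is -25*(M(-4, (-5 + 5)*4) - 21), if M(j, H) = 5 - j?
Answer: 300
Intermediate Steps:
-25*(M(-4, (-5 + 5)*4) - 21) = -25*((5 - 1*(-4)) - 21) = -25*((5 + 4) - 21) = -25*(9 - 21) = -25*(-12) = 300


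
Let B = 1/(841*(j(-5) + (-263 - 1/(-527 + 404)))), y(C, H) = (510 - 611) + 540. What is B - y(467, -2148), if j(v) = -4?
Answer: -12124495283/27618440 ≈ -439.00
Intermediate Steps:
y(C, H) = 439 (y(C, H) = -101 + 540 = 439)
B = -123/27618440 (B = 1/(841*(-4 + (-263 - 1/(-527 + 404)))) = 1/(841*(-4 + (-263 - 1/(-123)))) = 1/(841*(-4 + (-263 - 1*(-1/123)))) = 1/(841*(-4 + (-263 + 1/123))) = 1/(841*(-4 - 32348/123)) = 1/(841*(-32840/123)) = 1/(-27618440/123) = -123/27618440 ≈ -4.4535e-6)
B - y(467, -2148) = -123/27618440 - 1*439 = -123/27618440 - 439 = -12124495283/27618440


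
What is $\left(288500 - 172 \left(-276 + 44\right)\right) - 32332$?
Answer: $296072$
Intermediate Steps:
$\left(288500 - 172 \left(-276 + 44\right)\right) - 32332 = \left(288500 - -39904\right) - 32332 = \left(288500 + 39904\right) - 32332 = 328404 - 32332 = 296072$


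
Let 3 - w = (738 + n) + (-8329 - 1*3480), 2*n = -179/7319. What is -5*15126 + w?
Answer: -944970549/14638 ≈ -64556.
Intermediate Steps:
n = -179/14638 (n = (-179/7319)/2 = (-179*1/7319)/2 = (1/2)*(-179/7319) = -179/14638 ≈ -0.012228)
w = 162101391/14638 (w = 3 - ((738 - 179/14638) + (-8329 - 1*3480)) = 3 - (10802665/14638 + (-8329 - 3480)) = 3 - (10802665/14638 - 11809) = 3 - 1*(-162057477/14638) = 3 + 162057477/14638 = 162101391/14638 ≈ 11074.)
-5*15126 + w = -5*15126 + 162101391/14638 = -75630 + 162101391/14638 = -944970549/14638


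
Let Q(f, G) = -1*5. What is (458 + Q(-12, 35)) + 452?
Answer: 905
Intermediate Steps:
Q(f, G) = -5
(458 + Q(-12, 35)) + 452 = (458 - 5) + 452 = 453 + 452 = 905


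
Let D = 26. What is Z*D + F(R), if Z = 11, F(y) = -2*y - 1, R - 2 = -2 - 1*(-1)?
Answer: 283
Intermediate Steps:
R = 1 (R = 2 + (-2 - 1*(-1)) = 2 + (-2 + 1) = 2 - 1 = 1)
F(y) = -1 - 2*y
Z*D + F(R) = 11*26 + (-1 - 2*1) = 286 + (-1 - 2) = 286 - 3 = 283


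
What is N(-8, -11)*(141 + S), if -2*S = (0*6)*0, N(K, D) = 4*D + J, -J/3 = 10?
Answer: -10434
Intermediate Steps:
J = -30 (J = -3*10 = -30)
N(K, D) = -30 + 4*D (N(K, D) = 4*D - 30 = -30 + 4*D)
S = 0 (S = -0*6*0/2 = -0*0 = -1/2*0 = 0)
N(-8, -11)*(141 + S) = (-30 + 4*(-11))*(141 + 0) = (-30 - 44)*141 = -74*141 = -10434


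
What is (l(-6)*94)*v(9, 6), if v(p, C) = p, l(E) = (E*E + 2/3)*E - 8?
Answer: -192888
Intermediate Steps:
l(E) = -8 + E*(2/3 + E**2) (l(E) = (E**2 + 2*(1/3))*E - 8 = (E**2 + 2/3)*E - 8 = (2/3 + E**2)*E - 8 = E*(2/3 + E**2) - 8 = -8 + E*(2/3 + E**2))
(l(-6)*94)*v(9, 6) = ((-8 + (-6)**3 + (2/3)*(-6))*94)*9 = ((-8 - 216 - 4)*94)*9 = -228*94*9 = -21432*9 = -192888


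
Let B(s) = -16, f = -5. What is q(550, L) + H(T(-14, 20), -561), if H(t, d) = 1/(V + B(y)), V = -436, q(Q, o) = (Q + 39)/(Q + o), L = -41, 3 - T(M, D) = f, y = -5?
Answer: 265719/230068 ≈ 1.1550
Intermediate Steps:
T(M, D) = 8 (T(M, D) = 3 - 1*(-5) = 3 + 5 = 8)
q(Q, o) = (39 + Q)/(Q + o)
H(t, d) = -1/452 (H(t, d) = 1/(-436 - 16) = 1/(-452) = -1/452)
q(550, L) + H(T(-14, 20), -561) = (39 + 550)/(550 - 41) - 1/452 = 589/509 - 1/452 = 265719/230068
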